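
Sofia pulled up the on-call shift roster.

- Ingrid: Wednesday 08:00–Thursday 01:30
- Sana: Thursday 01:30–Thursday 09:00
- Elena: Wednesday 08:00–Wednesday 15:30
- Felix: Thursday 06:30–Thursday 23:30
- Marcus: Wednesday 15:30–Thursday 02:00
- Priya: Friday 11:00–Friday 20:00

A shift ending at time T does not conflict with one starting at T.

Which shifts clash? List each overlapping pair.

Elena & Ingrid, Felix & Sana, Ingrid & Marcus, Marcus & Sana

Sorted by start: Ingrid, Elena, Marcus, Sana, Felix, Priya.
Elena starts before Ingrid ends → Ingrid and Elena overlap.
Marcus starts before Ingrid ends → Ingrid and Marcus overlap.
Sana starts exactly when Ingrid ends (back-to-back, no overlap) — done with Ingrid.
Marcus starts exactly when Elena ends (back-to-back, no overlap) — done with Elena.
Sana starts before Marcus ends → Marcus and Sana overlap.
Felix starts after Marcus ends — done with Marcus.
Felix starts before Sana ends → Sana and Felix overlap.
Priya starts after Sana ends.
Priya starts after Felix ends.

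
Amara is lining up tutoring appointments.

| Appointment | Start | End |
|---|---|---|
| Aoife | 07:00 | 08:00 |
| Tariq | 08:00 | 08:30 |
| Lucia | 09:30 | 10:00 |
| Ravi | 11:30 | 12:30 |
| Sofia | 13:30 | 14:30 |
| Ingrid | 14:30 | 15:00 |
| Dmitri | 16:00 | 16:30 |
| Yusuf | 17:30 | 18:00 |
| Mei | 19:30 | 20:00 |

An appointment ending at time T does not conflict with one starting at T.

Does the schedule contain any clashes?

Check each pair: they overlap iff neither finishes before the other starts.
Sorted by start: Aoife, Tariq, Lucia, Ravi, Sofia, Ingrid, Dmitri, Yusuf, Mei.
Tariq starts exactly when Aoife ends (back-to-back, no overlap) — done with Aoife.
Lucia starts after Tariq ends — done with Tariq.
Ravi starts after Lucia ends — done with Lucia.
Sofia starts after Ravi ends — done with Ravi.
Ingrid starts exactly when Sofia ends (back-to-back, no overlap) — done with Sofia.
Dmitri starts after Ingrid ends — done with Ingrid.
Yusuf starts after Dmitri ends — done with Dmitri.
Mei starts after Yusuf ends.
Every pair is clear; the schedule has no overlaps.

No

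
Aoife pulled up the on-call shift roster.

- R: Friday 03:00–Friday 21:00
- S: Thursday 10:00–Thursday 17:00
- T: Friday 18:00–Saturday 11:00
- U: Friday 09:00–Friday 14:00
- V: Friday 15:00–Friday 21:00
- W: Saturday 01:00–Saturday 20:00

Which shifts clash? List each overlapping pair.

R & T, R & U, R & V, T & V, T & W

Sorted by start: S, R, U, V, T, W.
R starts after S ends, so S has no further overlaps.
U starts before R ends → R and U overlap.
V starts before R ends → R and V overlap.
T starts before R ends → R and T overlap.
W starts after R ends.
V starts after U ends, so U has no further overlaps.
T starts before V ends → V and T overlap.
W starts after V ends.
W starts before T ends → T and W overlap.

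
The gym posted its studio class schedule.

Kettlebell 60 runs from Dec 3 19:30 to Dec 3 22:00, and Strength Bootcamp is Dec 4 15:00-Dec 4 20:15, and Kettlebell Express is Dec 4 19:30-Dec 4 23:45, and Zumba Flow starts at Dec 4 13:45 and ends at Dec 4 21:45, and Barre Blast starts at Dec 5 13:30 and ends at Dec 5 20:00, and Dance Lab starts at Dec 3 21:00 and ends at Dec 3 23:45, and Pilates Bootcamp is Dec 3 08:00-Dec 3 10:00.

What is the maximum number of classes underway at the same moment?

Walk through starts and ends in time order (an end at T is processed before a start at T):
Dec 3 08:00 start Pilates Bootcamp → 1
Dec 3 10:00 end Pilates Bootcamp → 0
Dec 3 19:30 start Kettlebell 60 → 1
Dec 3 21:00 start Dance Lab → 2
Dec 3 22:00 end Kettlebell 60 → 1
Dec 3 23:45 end Dance Lab → 0
Dec 4 13:45 start Zumba Flow → 1
Dec 4 15:00 start Strength Bootcamp → 2
Dec 4 19:30 start Kettlebell Express → 3
Dec 4 20:15 end Strength Bootcamp → 2
Dec 4 21:45 end Zumba Flow → 1
Dec 4 23:45 end Kettlebell Express → 0
Dec 5 13:30 start Barre Blast → 1
Dec 5 20:00 end Barre Blast → 0
Peak is 3, at Dec 4 19:30 (Kettlebell Express, Strength Bootcamp, Zumba Flow).

3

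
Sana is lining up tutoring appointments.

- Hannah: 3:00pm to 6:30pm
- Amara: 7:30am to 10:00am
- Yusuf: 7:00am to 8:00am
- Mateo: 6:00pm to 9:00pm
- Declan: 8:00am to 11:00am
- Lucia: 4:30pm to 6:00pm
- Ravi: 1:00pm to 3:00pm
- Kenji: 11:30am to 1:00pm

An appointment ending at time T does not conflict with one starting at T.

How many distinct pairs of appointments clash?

4

Check each pair: they overlap iff neither finishes before the other starts.
Sorted by start: Yusuf, Amara, Declan, Kenji, Ravi, Hannah, Lucia, Mateo.
Amara starts before Yusuf ends → Yusuf and Amara overlap.
Declan starts exactly when Yusuf ends (back-to-back, no overlap); Yusuf is clear from here.
Declan starts before Amara ends → Amara and Declan overlap.
Kenji starts after Amara ends; Amara is clear from here.
Kenji starts after Declan ends; Declan is clear from here.
Ravi starts exactly when Kenji ends (back-to-back, no overlap); Kenji is clear from here.
Hannah starts exactly when Ravi ends (back-to-back, no overlap); Ravi is clear from here.
Lucia starts before Hannah ends → Hannah and Lucia overlap.
Mateo starts before Hannah ends → Hannah and Mateo overlap.
Mateo starts exactly when Lucia ends (back-to-back, no overlap).
Overlapping pairs: Amara & Declan, Amara & Yusuf, Hannah & Lucia, Hannah & Mateo — 4 in total.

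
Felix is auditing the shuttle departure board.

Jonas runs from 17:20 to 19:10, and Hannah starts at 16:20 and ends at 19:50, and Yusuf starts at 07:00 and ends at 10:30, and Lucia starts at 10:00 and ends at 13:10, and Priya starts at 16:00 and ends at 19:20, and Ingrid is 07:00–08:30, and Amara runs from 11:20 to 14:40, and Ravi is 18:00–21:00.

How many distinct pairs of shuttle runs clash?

9

Two intervals overlap when each starts before the other ends.
Sorted by start: Yusuf, Ingrid, Lucia, Amara, Priya, Hannah, Jonas, Ravi.
Ingrid starts before Yusuf ends → Yusuf and Ingrid overlap.
Lucia starts before Yusuf ends → Yusuf and Lucia overlap.
Amara starts after Yusuf ends, so nothing later overlaps Yusuf either.
Lucia starts after Ingrid ends, so nothing later overlaps Ingrid either.
Amara starts before Lucia ends → Lucia and Amara overlap.
Priya starts after Lucia ends, so nothing later overlaps Lucia either.
Priya starts after Amara ends, so nothing later overlaps Amara either.
Hannah starts before Priya ends → Priya and Hannah overlap.
Jonas starts before Priya ends → Priya and Jonas overlap.
Ravi starts before Priya ends → Priya and Ravi overlap.
Jonas starts before Hannah ends → Hannah and Jonas overlap.
Ravi starts before Hannah ends → Hannah and Ravi overlap.
Ravi starts before Jonas ends → Jonas and Ravi overlap.
Overlapping pairs: Amara & Lucia, Hannah & Jonas, Hannah & Priya, Hannah & Ravi, Ingrid & Yusuf, Jonas & Priya, Jonas & Ravi, Lucia & Yusuf, Priya & Ravi — 9 in total.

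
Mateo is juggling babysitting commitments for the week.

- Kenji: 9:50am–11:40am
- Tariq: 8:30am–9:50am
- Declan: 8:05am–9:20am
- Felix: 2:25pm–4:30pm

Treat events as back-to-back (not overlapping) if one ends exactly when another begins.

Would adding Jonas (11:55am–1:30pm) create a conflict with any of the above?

Declan: ends 9:20am at or before Jonas starts 11:55am → clear.
Tariq: ends 9:50am at or before Jonas starts 11:55am → clear.
Kenji: ends 11:40am at or before Jonas starts 11:55am → clear.
Felix: starts 2:25pm at or after Jonas ends 1:30pm → clear.

No — it doesn't clash with anything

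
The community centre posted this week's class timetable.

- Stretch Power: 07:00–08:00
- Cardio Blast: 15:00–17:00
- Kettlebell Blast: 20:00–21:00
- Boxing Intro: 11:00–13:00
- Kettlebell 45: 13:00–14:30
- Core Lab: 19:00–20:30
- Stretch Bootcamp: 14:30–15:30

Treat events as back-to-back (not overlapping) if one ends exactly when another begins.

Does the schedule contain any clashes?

Yes

Sorted by start: Stretch Power, Boxing Intro, Kettlebell 45, Stretch Bootcamp, Cardio Blast, Core Lab, Kettlebell Blast.
Boxing Intro starts after Stretch Power ends, so Stretch Power has no further overlaps.
Kettlebell 45 starts exactly when Boxing Intro ends (back-to-back, no overlap), so Boxing Intro has no further overlaps.
Stretch Bootcamp starts exactly when Kettlebell 45 ends (back-to-back, no overlap), so Kettlebell 45 has no further overlaps.
Cardio Blast starts before Stretch Bootcamp ends → Stretch Bootcamp and Cardio Blast overlap.
That's a conflict, so the schedule is not conflict-free.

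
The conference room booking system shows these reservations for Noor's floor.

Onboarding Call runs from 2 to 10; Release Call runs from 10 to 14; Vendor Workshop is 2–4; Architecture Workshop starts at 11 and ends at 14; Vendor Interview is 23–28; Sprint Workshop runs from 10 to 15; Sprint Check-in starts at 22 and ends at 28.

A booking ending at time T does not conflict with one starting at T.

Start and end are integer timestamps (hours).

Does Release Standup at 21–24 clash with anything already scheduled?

Onboarding Call: ends 10 at or before Release Standup starts 21 → clear.
Vendor Workshop: ends 4 at or before Release Standup starts 21 → clear.
Release Call: ends 14 at or before Release Standup starts 21 → clear.
Sprint Workshop: ends 15 at or before Release Standup starts 21 → clear.
Architecture Workshop: ends 14 at or before Release Standup starts 21 → clear.
Sprint Check-in: starts 22 before Release Standup ends 24, and ends 28 after Release Standup starts 21 → overlap.
Vendor Interview: starts 23 before Release Standup ends 24, and ends 28 after Release Standup starts 21 → overlap.
Release Standup overlaps Vendor Interview, Sprint Check-in.

Yes — it overlaps Sprint Check-in, Vendor Interview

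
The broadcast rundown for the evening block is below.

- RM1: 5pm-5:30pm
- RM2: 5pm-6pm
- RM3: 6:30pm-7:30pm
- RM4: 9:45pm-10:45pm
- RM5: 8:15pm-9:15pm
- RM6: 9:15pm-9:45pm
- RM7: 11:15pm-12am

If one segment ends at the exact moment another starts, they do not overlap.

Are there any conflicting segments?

Yes

Sorted by start: RM1, RM2, RM3, RM5, RM6, RM4, RM7.
RM2 starts before RM1 ends → RM1 and RM2 overlap.
That's a conflict, so the schedule is not conflict-free.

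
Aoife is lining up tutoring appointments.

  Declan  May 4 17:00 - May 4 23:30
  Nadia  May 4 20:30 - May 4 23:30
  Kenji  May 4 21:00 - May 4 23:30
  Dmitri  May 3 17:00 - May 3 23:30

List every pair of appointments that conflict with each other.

Declan & Kenji, Declan & Nadia, Kenji & Nadia

Sorted by start: Dmitri, Declan, Nadia, Kenji.
Declan starts after Dmitri ends, so Dmitri has no further overlaps.
Nadia starts before Declan ends → Declan and Nadia overlap.
Kenji starts before Declan ends → Declan and Kenji overlap.
Kenji starts before Nadia ends → Nadia and Kenji overlap.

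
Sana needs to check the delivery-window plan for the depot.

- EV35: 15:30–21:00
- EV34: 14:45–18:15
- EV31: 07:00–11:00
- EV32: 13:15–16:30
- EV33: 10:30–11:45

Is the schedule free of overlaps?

Sorted by start: EV31, EV33, EV32, EV34, EV35.
EV33 starts before EV31 ends → EV31 and EV33 overlap.
That's a conflict, so the schedule is not conflict-free.

No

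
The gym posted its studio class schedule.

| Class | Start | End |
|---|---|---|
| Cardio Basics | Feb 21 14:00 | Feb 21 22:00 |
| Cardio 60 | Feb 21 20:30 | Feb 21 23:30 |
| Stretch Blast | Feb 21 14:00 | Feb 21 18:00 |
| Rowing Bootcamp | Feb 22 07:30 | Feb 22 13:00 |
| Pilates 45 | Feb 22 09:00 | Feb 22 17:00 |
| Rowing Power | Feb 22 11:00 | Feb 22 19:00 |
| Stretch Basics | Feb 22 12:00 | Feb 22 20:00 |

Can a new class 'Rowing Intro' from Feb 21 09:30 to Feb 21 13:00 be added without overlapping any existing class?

Cardio Basics: starts Feb 21 14:00 at or after Rowing Intro ends Feb 21 13:00 → clear.
Stretch Blast: starts Feb 21 14:00 at or after Rowing Intro ends Feb 21 13:00 → clear.
Cardio 60: starts Feb 21 20:30 at or after Rowing Intro ends Feb 21 13:00 → clear.
Rowing Bootcamp: starts Feb 22 07:30 at or after Rowing Intro ends Feb 21 13:00 → clear.
Pilates 45: starts Feb 22 09:00 at or after Rowing Intro ends Feb 21 13:00 → clear.
Rowing Power: starts Feb 22 11:00 at or after Rowing Intro ends Feb 21 13:00 → clear.
Stretch Basics: starts Feb 22 12:00 at or after Rowing Intro ends Feb 21 13:00 → clear.

Yes — the slot is free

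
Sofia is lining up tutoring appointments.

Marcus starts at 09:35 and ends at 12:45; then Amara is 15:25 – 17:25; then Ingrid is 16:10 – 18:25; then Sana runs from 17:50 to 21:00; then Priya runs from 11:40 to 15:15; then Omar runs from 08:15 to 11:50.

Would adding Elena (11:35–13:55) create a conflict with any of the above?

Omar: starts 08:15 before Elena ends 13:55, and ends 11:50 after Elena starts 11:35 → overlap.
Marcus: starts 09:35 before Elena ends 13:55, and ends 12:45 after Elena starts 11:35 → overlap.
Priya: starts 11:40 before Elena ends 13:55, and ends 15:15 after Elena starts 11:35 → overlap.
Amara: starts 15:25 at or after Elena ends 13:55 → clear.
Ingrid: starts 16:10 at or after Elena ends 13:55 → clear.
Sana: starts 17:50 at or after Elena ends 13:55 → clear.
Elena overlaps Marcus, Priya, Omar.

Yes — it overlaps Marcus, Omar, Priya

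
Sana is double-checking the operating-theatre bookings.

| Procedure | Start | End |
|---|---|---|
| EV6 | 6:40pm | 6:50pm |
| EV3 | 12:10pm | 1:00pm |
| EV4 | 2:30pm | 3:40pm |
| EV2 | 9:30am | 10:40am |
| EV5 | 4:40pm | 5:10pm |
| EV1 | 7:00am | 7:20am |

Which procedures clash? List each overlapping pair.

no overlapping pairs

Sorted by start: EV1, EV2, EV3, EV4, EV5, EV6.
EV2 starts after EV1 ends, so EV1 has no further overlaps.
EV3 starts after EV2 ends, so EV2 has no further overlaps.
EV4 starts after EV3 ends, so EV3 has no further overlaps.
EV5 starts after EV4 ends, so EV4 has no further overlaps.
EV6 starts after EV5 ends.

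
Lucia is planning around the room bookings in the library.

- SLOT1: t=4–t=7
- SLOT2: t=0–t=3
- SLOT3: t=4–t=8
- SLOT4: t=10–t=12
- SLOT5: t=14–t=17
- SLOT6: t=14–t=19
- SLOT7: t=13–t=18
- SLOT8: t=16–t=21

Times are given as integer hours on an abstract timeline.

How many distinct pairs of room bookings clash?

Two intervals overlap when each starts before the other ends.
Sorted by start: SLOT2, SLOT1, SLOT3, SLOT4, SLOT7, SLOT5, SLOT6, SLOT8.
SLOT1 starts after SLOT2 ends, so nothing later overlaps SLOT2 either.
SLOT3 starts before SLOT1 ends → SLOT1 and SLOT3 overlap.
SLOT4 starts after SLOT1 ends, so nothing later overlaps SLOT1 either.
SLOT4 starts after SLOT3 ends, so nothing later overlaps SLOT3 either.
SLOT7 starts after SLOT4 ends, so nothing later overlaps SLOT4 either.
SLOT5 starts before SLOT7 ends → SLOT7 and SLOT5 overlap.
SLOT6 starts before SLOT7 ends → SLOT7 and SLOT6 overlap.
SLOT8 starts before SLOT7 ends → SLOT7 and SLOT8 overlap.
SLOT6 starts before SLOT5 ends → SLOT5 and SLOT6 overlap.
SLOT8 starts before SLOT5 ends → SLOT5 and SLOT8 overlap.
SLOT8 starts before SLOT6 ends → SLOT6 and SLOT8 overlap.
Overlapping pairs: SLOT1 & SLOT3, SLOT5 & SLOT6, SLOT5 & SLOT7, SLOT5 & SLOT8, SLOT6 & SLOT7, SLOT6 & SLOT8, SLOT7 & SLOT8 — 7 in total.

7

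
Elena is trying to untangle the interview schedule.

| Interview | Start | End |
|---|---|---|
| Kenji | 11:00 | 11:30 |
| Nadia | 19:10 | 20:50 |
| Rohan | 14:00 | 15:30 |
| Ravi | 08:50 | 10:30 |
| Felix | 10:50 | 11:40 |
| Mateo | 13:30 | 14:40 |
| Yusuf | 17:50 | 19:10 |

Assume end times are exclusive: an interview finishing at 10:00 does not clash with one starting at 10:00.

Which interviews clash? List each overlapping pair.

Sorted by start: Ravi, Felix, Kenji, Mateo, Rohan, Yusuf, Nadia.
Felix starts after Ravi ends, so Ravi has no further overlaps.
Kenji starts before Felix ends → Felix and Kenji overlap.
Mateo starts after Felix ends, so Felix has no further overlaps.
Mateo starts after Kenji ends, so Kenji has no further overlaps.
Rohan starts before Mateo ends → Mateo and Rohan overlap.
Yusuf starts after Mateo ends, so Mateo has no further overlaps.
Yusuf starts after Rohan ends, so Rohan has no further overlaps.
Nadia starts exactly when Yusuf ends (back-to-back, no overlap).

Felix & Kenji, Mateo & Rohan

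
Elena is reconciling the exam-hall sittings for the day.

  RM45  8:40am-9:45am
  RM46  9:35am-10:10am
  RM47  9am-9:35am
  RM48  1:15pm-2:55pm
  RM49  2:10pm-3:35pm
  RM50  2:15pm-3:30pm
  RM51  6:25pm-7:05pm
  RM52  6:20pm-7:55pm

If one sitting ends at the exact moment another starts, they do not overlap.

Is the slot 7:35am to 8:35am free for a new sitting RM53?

Yes — the slot is free

RM45: starts 8:40am at or after RM53 ends 8:35am → clear.
RM47: starts 9am at or after RM53 ends 8:35am → clear.
RM46: starts 9:35am at or after RM53 ends 8:35am → clear.
RM48: starts 1:15pm at or after RM53 ends 8:35am → clear.
RM49: starts 2:10pm at or after RM53 ends 8:35am → clear.
RM50: starts 2:15pm at or after RM53 ends 8:35am → clear.
RM52: starts 6:20pm at or after RM53 ends 8:35am → clear.
RM51: starts 6:25pm at or after RM53 ends 8:35am → clear.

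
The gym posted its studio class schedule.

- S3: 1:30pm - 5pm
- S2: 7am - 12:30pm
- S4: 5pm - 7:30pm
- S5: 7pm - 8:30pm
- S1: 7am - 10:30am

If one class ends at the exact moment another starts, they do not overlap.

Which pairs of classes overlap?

Sorted by start: S1, S2, S3, S4, S5.
S2 starts before S1 ends → S1 and S2 overlap.
S3 starts after S1 ends — done with S1.
S3 starts after S2 ends — done with S2.
S4 starts exactly when S3 ends (back-to-back, no overlap) — done with S3.
S5 starts before S4 ends → S4 and S5 overlap.

S1 & S2, S4 & S5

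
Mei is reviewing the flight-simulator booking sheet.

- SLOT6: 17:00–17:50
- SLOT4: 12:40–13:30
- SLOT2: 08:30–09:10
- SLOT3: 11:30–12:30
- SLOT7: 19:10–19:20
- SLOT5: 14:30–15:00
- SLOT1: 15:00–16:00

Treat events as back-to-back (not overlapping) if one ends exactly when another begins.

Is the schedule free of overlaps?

Yes

Two intervals overlap when each starts before the other ends.
Sorted by start: SLOT2, SLOT3, SLOT4, SLOT5, SLOT1, SLOT6, SLOT7.
SLOT3 starts after SLOT2 ends — done with SLOT2.
SLOT4 starts after SLOT3 ends — done with SLOT3.
SLOT5 starts after SLOT4 ends — done with SLOT4.
SLOT1 starts exactly when SLOT5 ends (back-to-back, no overlap) — done with SLOT5.
SLOT6 starts after SLOT1 ends — done with SLOT1.
SLOT7 starts after SLOT6 ends.
Every pair is clear; the schedule has no overlaps.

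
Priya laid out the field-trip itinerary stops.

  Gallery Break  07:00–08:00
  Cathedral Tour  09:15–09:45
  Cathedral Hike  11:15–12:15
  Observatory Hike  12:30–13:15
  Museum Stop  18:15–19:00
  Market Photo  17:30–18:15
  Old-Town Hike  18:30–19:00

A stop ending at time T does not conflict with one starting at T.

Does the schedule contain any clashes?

Sorted by start: Gallery Break, Cathedral Tour, Cathedral Hike, Observatory Hike, Market Photo, Museum Stop, Old-Town Hike.
Cathedral Tour starts after Gallery Break ends, so nothing later overlaps Gallery Break either.
Cathedral Hike starts after Cathedral Tour ends, so nothing later overlaps Cathedral Tour either.
Observatory Hike starts after Cathedral Hike ends, so nothing later overlaps Cathedral Hike either.
Market Photo starts after Observatory Hike ends, so nothing later overlaps Observatory Hike either.
Museum Stop starts exactly when Market Photo ends (back-to-back, no overlap), so nothing later overlaps Market Photo either.
Old-Town Hike starts before Museum Stop ends → Museum Stop and Old-Town Hike overlap.
That's a conflict, so the schedule is not conflict-free.

Yes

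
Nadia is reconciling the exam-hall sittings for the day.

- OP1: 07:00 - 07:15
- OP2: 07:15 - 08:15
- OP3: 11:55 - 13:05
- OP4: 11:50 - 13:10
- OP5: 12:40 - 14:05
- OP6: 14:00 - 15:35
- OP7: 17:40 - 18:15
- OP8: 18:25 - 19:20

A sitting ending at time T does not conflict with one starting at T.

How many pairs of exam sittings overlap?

Two intervals overlap when each starts before the other ends.
Sorted by start: OP1, OP2, OP4, OP3, OP5, OP6, OP7, OP8.
OP2 starts exactly when OP1 ends (back-to-back, no overlap) — done with OP1.
OP4 starts after OP2 ends — done with OP2.
OP3 starts before OP4 ends → OP4 and OP3 overlap.
OP5 starts before OP4 ends → OP4 and OP5 overlap.
OP6 starts after OP4 ends — done with OP4.
OP5 starts before OP3 ends → OP3 and OP5 overlap.
OP6 starts after OP3 ends — done with OP3.
OP6 starts before OP5 ends → OP5 and OP6 overlap.
OP7 starts after OP5 ends — done with OP5.
OP7 starts after OP6 ends — done with OP6.
OP8 starts after OP7 ends.
Overlapping pairs: OP3 & OP4, OP3 & OP5, OP4 & OP5, OP5 & OP6 — 4 in total.

4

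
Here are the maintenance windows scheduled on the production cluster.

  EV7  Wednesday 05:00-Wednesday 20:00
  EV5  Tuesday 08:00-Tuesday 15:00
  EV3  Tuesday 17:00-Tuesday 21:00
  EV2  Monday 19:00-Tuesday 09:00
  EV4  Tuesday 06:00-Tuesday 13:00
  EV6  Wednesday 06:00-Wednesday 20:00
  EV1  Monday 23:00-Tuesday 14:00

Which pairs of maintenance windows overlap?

Sorted by start: EV2, EV1, EV4, EV5, EV3, EV7, EV6.
EV1 starts before EV2 ends → EV2 and EV1 overlap.
EV4 starts before EV2 ends → EV2 and EV4 overlap.
EV5 starts before EV2 ends → EV2 and EV5 overlap.
EV3 starts after EV2 ends — done with EV2.
EV4 starts before EV1 ends → EV1 and EV4 overlap.
EV5 starts before EV1 ends → EV1 and EV5 overlap.
EV3 starts after EV1 ends — done with EV1.
EV5 starts before EV4 ends → EV4 and EV5 overlap.
EV3 starts after EV4 ends — done with EV4.
EV3 starts after EV5 ends — done with EV5.
EV7 starts after EV3 ends — done with EV3.
EV6 starts before EV7 ends → EV7 and EV6 overlap.

EV1 & EV2, EV1 & EV4, EV1 & EV5, EV2 & EV4, EV2 & EV5, EV4 & EV5, EV6 & EV7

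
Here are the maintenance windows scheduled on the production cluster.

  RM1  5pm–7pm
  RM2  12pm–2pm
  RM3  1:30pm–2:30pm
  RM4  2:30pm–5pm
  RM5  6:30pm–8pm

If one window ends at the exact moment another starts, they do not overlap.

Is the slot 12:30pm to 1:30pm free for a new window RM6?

No — it overlaps RM2

RM2: starts 12pm before RM6 ends 1:30pm, and ends 2pm after RM6 starts 12:30pm → overlap.
RM3: starts 1:30pm at or after RM6 ends 1:30pm → clear.
RM4: starts 2:30pm at or after RM6 ends 1:30pm → clear.
RM1: starts 5pm at or after RM6 ends 1:30pm → clear.
RM5: starts 6:30pm at or after RM6 ends 1:30pm → clear.
RM6 overlaps RM2.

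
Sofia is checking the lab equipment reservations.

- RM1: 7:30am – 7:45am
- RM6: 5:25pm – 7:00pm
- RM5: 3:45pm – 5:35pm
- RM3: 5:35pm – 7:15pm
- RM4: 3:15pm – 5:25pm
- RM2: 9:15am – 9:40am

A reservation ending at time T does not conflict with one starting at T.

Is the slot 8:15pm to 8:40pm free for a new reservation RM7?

RM1: ends 7:45am at or before RM7 starts 8:15pm → clear.
RM2: ends 9:40am at or before RM7 starts 8:15pm → clear.
RM4: ends 5:25pm at or before RM7 starts 8:15pm → clear.
RM5: ends 5:35pm at or before RM7 starts 8:15pm → clear.
RM6: ends 7:00pm at or before RM7 starts 8:15pm → clear.
RM3: ends 7:15pm at or before RM7 starts 8:15pm → clear.

Yes — the slot is free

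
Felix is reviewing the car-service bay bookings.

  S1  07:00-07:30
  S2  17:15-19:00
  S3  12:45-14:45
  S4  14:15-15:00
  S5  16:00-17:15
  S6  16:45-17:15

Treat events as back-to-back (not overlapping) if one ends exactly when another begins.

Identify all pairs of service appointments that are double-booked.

S3 & S4, S5 & S6

Sorted by start: S1, S3, S4, S5, S6, S2.
S3 starts after S1 ends, so S1 has no further overlaps.
S4 starts before S3 ends → S3 and S4 overlap.
S5 starts after S3 ends, so S3 has no further overlaps.
S5 starts after S4 ends, so S4 has no further overlaps.
S6 starts before S5 ends → S5 and S6 overlap.
S2 starts exactly when S5 ends (back-to-back, no overlap).
S2 starts exactly when S6 ends (back-to-back, no overlap).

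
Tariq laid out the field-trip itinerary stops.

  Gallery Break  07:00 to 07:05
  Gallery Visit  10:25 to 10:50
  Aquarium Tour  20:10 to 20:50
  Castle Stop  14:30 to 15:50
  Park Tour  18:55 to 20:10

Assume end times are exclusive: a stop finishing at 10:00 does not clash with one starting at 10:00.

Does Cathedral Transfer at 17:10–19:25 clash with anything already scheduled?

Gallery Break: ends 07:05 at or before Cathedral Transfer starts 17:10 → clear.
Gallery Visit: ends 10:50 at or before Cathedral Transfer starts 17:10 → clear.
Castle Stop: ends 15:50 at or before Cathedral Transfer starts 17:10 → clear.
Park Tour: starts 18:55 before Cathedral Transfer ends 19:25, and ends 20:10 after Cathedral Transfer starts 17:10 → overlap.
Aquarium Tour: starts 20:10 at or after Cathedral Transfer ends 19:25 → clear.
Cathedral Transfer overlaps Park Tour.

Yes — it overlaps Park Tour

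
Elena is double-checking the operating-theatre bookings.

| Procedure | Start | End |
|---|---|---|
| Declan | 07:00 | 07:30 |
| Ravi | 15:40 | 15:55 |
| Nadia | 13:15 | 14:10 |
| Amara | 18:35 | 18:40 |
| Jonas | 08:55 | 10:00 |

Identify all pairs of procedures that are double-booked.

Check each pair: they overlap iff neither finishes before the other starts.
Sorted by start: Declan, Jonas, Nadia, Ravi, Amara.
Jonas starts after Declan ends; Declan is clear from here.
Nadia starts after Jonas ends; Jonas is clear from here.
Ravi starts after Nadia ends; Nadia is clear from here.
Amara starts after Ravi ends.

no overlapping pairs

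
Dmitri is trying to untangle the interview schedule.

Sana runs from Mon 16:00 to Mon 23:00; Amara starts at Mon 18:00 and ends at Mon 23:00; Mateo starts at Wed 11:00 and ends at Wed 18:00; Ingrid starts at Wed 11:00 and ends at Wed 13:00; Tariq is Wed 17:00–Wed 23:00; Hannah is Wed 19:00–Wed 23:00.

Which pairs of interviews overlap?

Sorted by start: Sana, Amara, Mateo, Ingrid, Tariq, Hannah.
Amara starts before Sana ends → Sana and Amara overlap.
Mateo starts after Sana ends, so Sana has no further overlaps.
Mateo starts after Amara ends, so Amara has no further overlaps.
Ingrid starts before Mateo ends → Mateo and Ingrid overlap.
Tariq starts before Mateo ends → Mateo and Tariq overlap.
Hannah starts after Mateo ends.
Tariq starts after Ingrid ends, so Ingrid has no further overlaps.
Hannah starts before Tariq ends → Tariq and Hannah overlap.

Amara & Sana, Hannah & Tariq, Ingrid & Mateo, Mateo & Tariq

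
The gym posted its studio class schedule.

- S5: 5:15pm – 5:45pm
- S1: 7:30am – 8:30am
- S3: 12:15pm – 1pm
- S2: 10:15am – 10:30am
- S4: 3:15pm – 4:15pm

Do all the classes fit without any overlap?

Two intervals overlap when each starts before the other ends.
Sorted by start: S1, S2, S3, S4, S5.
S2 starts after S1 ends, so S1 has no further overlaps.
S3 starts after S2 ends, so S2 has no further overlaps.
S4 starts after S3 ends, so S3 has no further overlaps.
S5 starts after S4 ends.
Every pair is clear; the schedule has no overlaps.

Yes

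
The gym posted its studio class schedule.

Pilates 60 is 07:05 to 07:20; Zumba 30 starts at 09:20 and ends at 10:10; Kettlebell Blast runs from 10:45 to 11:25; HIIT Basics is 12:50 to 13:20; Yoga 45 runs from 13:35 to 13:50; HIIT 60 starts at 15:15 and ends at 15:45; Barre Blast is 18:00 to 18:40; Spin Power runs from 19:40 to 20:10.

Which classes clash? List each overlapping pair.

Two intervals overlap when each starts before the other ends.
Sorted by start: Pilates 60, Zumba 30, Kettlebell Blast, HIIT Basics, Yoga 45, HIIT 60, Barre Blast, Spin Power.
Zumba 30 starts after Pilates 60 ends, so nothing later overlaps Pilates 60 either.
Kettlebell Blast starts after Zumba 30 ends, so nothing later overlaps Zumba 30 either.
HIIT Basics starts after Kettlebell Blast ends, so nothing later overlaps Kettlebell Blast either.
Yoga 45 starts after HIIT Basics ends, so nothing later overlaps HIIT Basics either.
HIIT 60 starts after Yoga 45 ends, so nothing later overlaps Yoga 45 either.
Barre Blast starts after HIIT 60 ends, so nothing later overlaps HIIT 60 either.
Spin Power starts after Barre Blast ends.

none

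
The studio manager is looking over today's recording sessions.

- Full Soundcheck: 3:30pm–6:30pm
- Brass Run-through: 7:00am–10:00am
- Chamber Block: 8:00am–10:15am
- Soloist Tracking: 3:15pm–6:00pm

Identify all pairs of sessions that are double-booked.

Sorted by start: Brass Run-through, Chamber Block, Soloist Tracking, Full Soundcheck.
Chamber Block starts before Brass Run-through ends → Brass Run-through and Chamber Block overlap.
Soloist Tracking starts after Brass Run-through ends; Brass Run-through is clear from here.
Soloist Tracking starts after Chamber Block ends; Chamber Block is clear from here.
Full Soundcheck starts before Soloist Tracking ends → Soloist Tracking and Full Soundcheck overlap.

Brass Run-through & Chamber Block, Full Soundcheck & Soloist Tracking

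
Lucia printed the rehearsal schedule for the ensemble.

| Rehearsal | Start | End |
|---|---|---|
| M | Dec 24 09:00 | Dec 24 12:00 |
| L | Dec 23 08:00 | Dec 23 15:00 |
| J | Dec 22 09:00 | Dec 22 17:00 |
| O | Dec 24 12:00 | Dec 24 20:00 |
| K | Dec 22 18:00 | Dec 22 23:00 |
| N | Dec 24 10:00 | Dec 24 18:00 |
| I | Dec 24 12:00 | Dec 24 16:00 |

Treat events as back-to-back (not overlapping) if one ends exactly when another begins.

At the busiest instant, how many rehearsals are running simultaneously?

Walk through starts and ends in time order (an end at T is processed before a start at T):
Dec 22 09:00 start J → 1
Dec 22 17:00 end J → 0
Dec 22 18:00 start K → 1
Dec 22 23:00 end K → 0
Dec 23 08:00 start L → 1
Dec 23 15:00 end L → 0
Dec 24 09:00 start M → 1
Dec 24 10:00 start N → 2
Dec 24 12:00 end M → 1
Dec 24 12:00 start I → 2
Dec 24 12:00 start O → 3
Dec 24 16:00 end I → 2
Dec 24 18:00 end N → 1
Dec 24 20:00 end O → 0
Peak is 3, at Dec 24 12:00 (I, N, O).

3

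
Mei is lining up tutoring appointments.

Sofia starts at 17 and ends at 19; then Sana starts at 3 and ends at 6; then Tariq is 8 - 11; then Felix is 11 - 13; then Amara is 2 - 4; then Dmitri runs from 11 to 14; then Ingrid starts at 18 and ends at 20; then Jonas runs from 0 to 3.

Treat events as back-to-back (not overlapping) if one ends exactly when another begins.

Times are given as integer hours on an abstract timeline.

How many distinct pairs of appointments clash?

4

Sorted by start: Jonas, Amara, Sana, Tariq, Felix, Dmitri, Sofia, Ingrid.
Amara starts before Jonas ends → Jonas and Amara overlap.
Sana starts exactly when Jonas ends (back-to-back, no overlap) — done with Jonas.
Sana starts before Amara ends → Amara and Sana overlap.
Tariq starts after Amara ends — done with Amara.
Tariq starts after Sana ends — done with Sana.
Felix starts exactly when Tariq ends (back-to-back, no overlap) — done with Tariq.
Dmitri starts before Felix ends → Felix and Dmitri overlap.
Sofia starts after Felix ends — done with Felix.
Sofia starts after Dmitri ends — done with Dmitri.
Ingrid starts before Sofia ends → Sofia and Ingrid overlap.
Overlapping pairs: Amara & Jonas, Amara & Sana, Dmitri & Felix, Ingrid & Sofia — 4 in total.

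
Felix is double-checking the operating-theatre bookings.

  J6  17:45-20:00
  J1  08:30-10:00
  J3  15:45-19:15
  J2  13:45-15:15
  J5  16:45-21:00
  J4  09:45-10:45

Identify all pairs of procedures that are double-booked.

Check each pair: they overlap iff neither finishes before the other starts.
Sorted by start: J1, J4, J2, J3, J5, J6.
J4 starts before J1 ends → J1 and J4 overlap.
J2 starts after J1 ends; J1 is clear from here.
J2 starts after J4 ends; J4 is clear from here.
J3 starts after J2 ends; J2 is clear from here.
J5 starts before J3 ends → J3 and J5 overlap.
J6 starts before J3 ends → J3 and J6 overlap.
J6 starts before J5 ends → J5 and J6 overlap.

J1 & J4, J3 & J5, J3 & J6, J5 & J6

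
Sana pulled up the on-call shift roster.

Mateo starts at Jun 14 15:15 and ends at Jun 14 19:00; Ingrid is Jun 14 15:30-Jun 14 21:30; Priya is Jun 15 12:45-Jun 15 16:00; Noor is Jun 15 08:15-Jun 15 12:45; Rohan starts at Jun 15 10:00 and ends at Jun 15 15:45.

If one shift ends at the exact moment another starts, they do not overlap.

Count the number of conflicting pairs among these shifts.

Sorted by start: Mateo, Ingrid, Noor, Rohan, Priya.
Ingrid starts before Mateo ends → Mateo and Ingrid overlap.
Noor starts after Mateo ends — done with Mateo.
Noor starts after Ingrid ends — done with Ingrid.
Rohan starts before Noor ends → Noor and Rohan overlap.
Priya starts exactly when Noor ends (back-to-back, no overlap).
Priya starts before Rohan ends → Rohan and Priya overlap.
Overlapping pairs: Ingrid & Mateo, Noor & Rohan, Priya & Rohan — 3 in total.

3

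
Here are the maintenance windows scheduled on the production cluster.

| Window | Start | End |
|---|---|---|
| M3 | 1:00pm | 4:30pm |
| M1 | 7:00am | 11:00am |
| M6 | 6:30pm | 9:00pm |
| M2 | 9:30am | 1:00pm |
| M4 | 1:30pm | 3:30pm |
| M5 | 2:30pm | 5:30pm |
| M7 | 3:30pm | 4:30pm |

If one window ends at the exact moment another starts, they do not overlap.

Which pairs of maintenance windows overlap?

M1 & M2, M3 & M4, M3 & M5, M3 & M7, M4 & M5, M5 & M7

Sorted by start: M1, M2, M3, M4, M5, M7, M6.
M2 starts before M1 ends → M1 and M2 overlap.
M3 starts after M1 ends, so nothing later overlaps M1 either.
M3 starts exactly when M2 ends (back-to-back, no overlap), so nothing later overlaps M2 either.
M4 starts before M3 ends → M3 and M4 overlap.
M5 starts before M3 ends → M3 and M5 overlap.
M7 starts before M3 ends → M3 and M7 overlap.
M6 starts after M3 ends.
M5 starts before M4 ends → M4 and M5 overlap.
M7 starts exactly when M4 ends (back-to-back, no overlap), so nothing later overlaps M4 either.
M7 starts before M5 ends → M5 and M7 overlap.
M6 starts after M5 ends.
M6 starts after M7 ends.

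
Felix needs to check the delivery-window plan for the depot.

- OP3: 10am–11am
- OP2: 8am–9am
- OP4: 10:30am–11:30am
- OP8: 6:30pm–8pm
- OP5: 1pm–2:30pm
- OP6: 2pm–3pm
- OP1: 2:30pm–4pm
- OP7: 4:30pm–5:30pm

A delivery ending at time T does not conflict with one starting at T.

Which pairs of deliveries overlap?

Sorted by start: OP2, OP3, OP4, OP5, OP6, OP1, OP7, OP8.
OP3 starts after OP2 ends, so OP2 has no further overlaps.
OP4 starts before OP3 ends → OP3 and OP4 overlap.
OP5 starts after OP3 ends, so OP3 has no further overlaps.
OP5 starts after OP4 ends, so OP4 has no further overlaps.
OP6 starts before OP5 ends → OP5 and OP6 overlap.
OP1 starts exactly when OP5 ends (back-to-back, no overlap), so OP5 has no further overlaps.
OP1 starts before OP6 ends → OP6 and OP1 overlap.
OP7 starts after OP6 ends, so OP6 has no further overlaps.
OP7 starts after OP1 ends, so OP1 has no further overlaps.
OP8 starts after OP7 ends.

OP1 & OP6, OP3 & OP4, OP5 & OP6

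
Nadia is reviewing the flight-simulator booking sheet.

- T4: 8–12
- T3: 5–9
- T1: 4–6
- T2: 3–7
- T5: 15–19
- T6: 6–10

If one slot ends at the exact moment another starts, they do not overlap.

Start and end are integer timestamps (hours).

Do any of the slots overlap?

Yes

Sorted by start: T2, T1, T3, T6, T4, T5.
T1 starts before T2 ends → T2 and T1 overlap.
That's a conflict, so the schedule is not conflict-free.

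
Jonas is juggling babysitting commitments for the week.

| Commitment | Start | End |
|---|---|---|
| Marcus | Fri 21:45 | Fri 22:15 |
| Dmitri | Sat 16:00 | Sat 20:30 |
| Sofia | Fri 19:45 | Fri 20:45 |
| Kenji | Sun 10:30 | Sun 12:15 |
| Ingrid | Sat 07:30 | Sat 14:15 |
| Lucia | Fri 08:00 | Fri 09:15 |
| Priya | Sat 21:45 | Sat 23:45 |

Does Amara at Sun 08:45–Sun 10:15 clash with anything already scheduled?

Lucia: ends Fri 09:15 at or before Amara starts Sun 08:45 → clear.
Sofia: ends Fri 20:45 at or before Amara starts Sun 08:45 → clear.
Marcus: ends Fri 22:15 at or before Amara starts Sun 08:45 → clear.
Ingrid: ends Sat 14:15 at or before Amara starts Sun 08:45 → clear.
Dmitri: ends Sat 20:30 at or before Amara starts Sun 08:45 → clear.
Priya: ends Sat 23:45 at or before Amara starts Sun 08:45 → clear.
Kenji: starts Sun 10:30 at or after Amara ends Sun 10:15 → clear.

No — it doesn't clash with anything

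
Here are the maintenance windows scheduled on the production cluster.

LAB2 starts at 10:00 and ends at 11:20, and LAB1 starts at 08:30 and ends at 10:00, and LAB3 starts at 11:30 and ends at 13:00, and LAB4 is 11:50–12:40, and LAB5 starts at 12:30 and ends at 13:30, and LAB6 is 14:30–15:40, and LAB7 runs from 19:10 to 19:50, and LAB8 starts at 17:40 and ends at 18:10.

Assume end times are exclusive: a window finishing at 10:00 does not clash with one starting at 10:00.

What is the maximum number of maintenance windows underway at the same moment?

3

Sort all start/end points and keep a running count:
08:30 start LAB1 → 1
10:00 end LAB1 → 0
10:00 start LAB2 → 1
11:20 end LAB2 → 0
11:30 start LAB3 → 1
11:50 start LAB4 → 2
12:30 start LAB5 → 3
12:40 end LAB4 → 2
13:00 end LAB3 → 1
13:30 end LAB5 → 0
14:30 start LAB6 → 1
15:40 end LAB6 → 0
17:40 start LAB8 → 1
18:10 end LAB8 → 0
19:10 start LAB7 → 1
19:50 end LAB7 → 0
Peak is 3, at 12:30 (LAB3, LAB4, LAB5).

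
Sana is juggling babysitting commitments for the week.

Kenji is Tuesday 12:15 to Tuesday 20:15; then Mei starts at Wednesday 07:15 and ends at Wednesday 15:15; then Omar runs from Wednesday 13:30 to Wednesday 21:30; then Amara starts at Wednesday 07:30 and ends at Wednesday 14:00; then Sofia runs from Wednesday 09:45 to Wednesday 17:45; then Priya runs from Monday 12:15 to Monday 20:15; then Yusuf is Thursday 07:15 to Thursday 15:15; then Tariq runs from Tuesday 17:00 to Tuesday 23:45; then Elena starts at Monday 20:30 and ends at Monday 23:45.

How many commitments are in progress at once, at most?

4

Sweep the timeline, counting +1 at each start and −1 at each end (ends before starts at a tie):
Monday 12:15 start Priya → 1
Monday 20:15 end Priya → 0
Monday 20:30 start Elena → 1
Monday 23:45 end Elena → 0
Tuesday 12:15 start Kenji → 1
Tuesday 17:00 start Tariq → 2
Tuesday 20:15 end Kenji → 1
Tuesday 23:45 end Tariq → 0
Wednesday 07:15 start Mei → 1
Wednesday 07:30 start Amara → 2
Wednesday 09:45 start Sofia → 3
Wednesday 13:30 start Omar → 4
Wednesday 14:00 end Amara → 3
Wednesday 15:15 end Mei → 2
Wednesday 17:45 end Sofia → 1
Wednesday 21:30 end Omar → 0
Thursday 07:15 start Yusuf → 1
Thursday 15:15 end Yusuf → 0
Peak is 4, at Wednesday 13:30 (Amara, Mei, Omar, Sofia).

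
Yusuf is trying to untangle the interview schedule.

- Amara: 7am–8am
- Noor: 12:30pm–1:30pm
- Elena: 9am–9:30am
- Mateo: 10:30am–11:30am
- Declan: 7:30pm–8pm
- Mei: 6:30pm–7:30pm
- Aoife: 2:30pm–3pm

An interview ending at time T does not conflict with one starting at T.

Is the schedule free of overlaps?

Yes

Sorted by start: Amara, Elena, Mateo, Noor, Aoife, Mei, Declan.
Elena starts after Amara ends — done with Amara.
Mateo starts after Elena ends — done with Elena.
Noor starts after Mateo ends — done with Mateo.
Aoife starts after Noor ends — done with Noor.
Mei starts after Aoife ends — done with Aoife.
Declan starts exactly when Mei ends (back-to-back, no overlap).
Every pair is clear; the schedule has no overlaps.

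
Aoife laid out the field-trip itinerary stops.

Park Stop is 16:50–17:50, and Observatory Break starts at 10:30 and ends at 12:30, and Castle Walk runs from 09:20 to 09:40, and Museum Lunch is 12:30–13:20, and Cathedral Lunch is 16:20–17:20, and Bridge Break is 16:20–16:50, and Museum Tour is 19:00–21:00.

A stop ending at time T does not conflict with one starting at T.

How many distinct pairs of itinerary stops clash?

Sorted by start: Castle Walk, Observatory Break, Museum Lunch, Cathedral Lunch, Bridge Break, Park Stop, Museum Tour.
Observatory Break starts after Castle Walk ends; Castle Walk is clear from here.
Museum Lunch starts exactly when Observatory Break ends (back-to-back, no overlap); Observatory Break is clear from here.
Cathedral Lunch starts after Museum Lunch ends; Museum Lunch is clear from here.
Bridge Break starts before Cathedral Lunch ends → Cathedral Lunch and Bridge Break overlap.
Park Stop starts before Cathedral Lunch ends → Cathedral Lunch and Park Stop overlap.
Museum Tour starts after Cathedral Lunch ends.
Park Stop starts exactly when Bridge Break ends (back-to-back, no overlap); Bridge Break is clear from here.
Museum Tour starts after Park Stop ends.
Overlapping pairs: Bridge Break & Cathedral Lunch, Cathedral Lunch & Park Stop — 2 in total.

2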